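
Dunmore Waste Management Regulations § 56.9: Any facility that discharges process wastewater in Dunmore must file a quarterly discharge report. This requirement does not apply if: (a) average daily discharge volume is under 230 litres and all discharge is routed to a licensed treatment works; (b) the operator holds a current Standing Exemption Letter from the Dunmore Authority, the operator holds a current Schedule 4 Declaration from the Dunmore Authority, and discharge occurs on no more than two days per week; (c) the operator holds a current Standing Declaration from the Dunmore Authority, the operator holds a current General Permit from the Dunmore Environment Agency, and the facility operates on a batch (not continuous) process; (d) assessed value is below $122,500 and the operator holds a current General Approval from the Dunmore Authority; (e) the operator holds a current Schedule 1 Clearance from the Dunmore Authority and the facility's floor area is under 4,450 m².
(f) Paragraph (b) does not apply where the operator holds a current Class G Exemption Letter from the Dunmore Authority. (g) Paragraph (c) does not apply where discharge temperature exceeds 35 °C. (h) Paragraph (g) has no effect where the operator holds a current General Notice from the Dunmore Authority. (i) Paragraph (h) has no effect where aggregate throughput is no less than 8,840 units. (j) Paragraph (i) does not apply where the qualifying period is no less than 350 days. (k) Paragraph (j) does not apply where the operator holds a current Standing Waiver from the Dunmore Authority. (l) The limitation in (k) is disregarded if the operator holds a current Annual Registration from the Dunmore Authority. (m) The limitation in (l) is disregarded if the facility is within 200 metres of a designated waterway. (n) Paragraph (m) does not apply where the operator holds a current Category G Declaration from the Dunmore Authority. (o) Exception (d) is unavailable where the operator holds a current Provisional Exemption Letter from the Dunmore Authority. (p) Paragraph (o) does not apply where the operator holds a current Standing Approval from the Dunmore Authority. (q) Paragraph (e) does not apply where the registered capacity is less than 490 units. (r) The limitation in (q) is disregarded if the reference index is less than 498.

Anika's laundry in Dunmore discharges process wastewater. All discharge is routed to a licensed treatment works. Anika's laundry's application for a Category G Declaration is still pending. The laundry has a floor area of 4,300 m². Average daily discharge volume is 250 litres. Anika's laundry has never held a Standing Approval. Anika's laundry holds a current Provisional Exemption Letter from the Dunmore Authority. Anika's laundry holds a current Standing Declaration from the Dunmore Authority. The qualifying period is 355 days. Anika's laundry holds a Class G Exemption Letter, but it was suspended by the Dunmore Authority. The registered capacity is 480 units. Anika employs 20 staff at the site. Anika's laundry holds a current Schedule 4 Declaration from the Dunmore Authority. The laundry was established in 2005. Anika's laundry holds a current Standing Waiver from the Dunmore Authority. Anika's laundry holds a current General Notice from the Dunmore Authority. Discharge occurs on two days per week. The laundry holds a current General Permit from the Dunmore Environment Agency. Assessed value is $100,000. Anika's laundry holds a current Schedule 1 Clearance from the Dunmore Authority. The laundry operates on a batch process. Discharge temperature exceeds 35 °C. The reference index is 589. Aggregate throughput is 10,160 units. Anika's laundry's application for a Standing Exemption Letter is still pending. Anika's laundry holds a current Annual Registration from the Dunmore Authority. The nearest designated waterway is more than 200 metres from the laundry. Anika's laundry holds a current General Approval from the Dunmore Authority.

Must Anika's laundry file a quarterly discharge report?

Exception (a) does not apply: average daily discharge volume is 250 litres, not under 230 litres.
Exception (b) does not apply: there is no Standing Exemption Letter in force.
All of (c)'s requirements are met (a current Standing Declaration is held; a current General Permit is held; the facility operates on a batch process). As to paragraphs (g)–(n): (g) operates (discharge temperature exceeds 35 °C), but is displaced by (h): (h) operates — a current General Notice is held. (i) would limit (h) — aggregate throughput is 10,160 units, meeting the 8,840 units threshold — but (j) sets (i) aside: (j) operates against (i): the qualifying period is 355 days, meeting the 350 days threshold. (k) would limit (j) — a current Standing Waiver is held — but (l) sets (k) aside: (l) operates — a current Annual Registration is held. (m) does not operate here (the laundry is more than 200 m from any designated waterway), so (l) stands. So (c) applies.
Exception (d): assessed value is $100,000, below the $122,500 limit; a current General Approval is held — every condition holds. But applying paragraphs (o)–(p): (o) operates against (d): a current Provisional Exemption Letter is held. (p) is not engaged (the Standing Approval is not current), so (o) stands. (d) is therefore removed.
Exception (e): a current Schedule 1 Clearance is held; the facility's floor area is 4,300 m², under the 4,450 m² limit — every condition holds. But applying paragraphs (q)–(r): (q) is triggered — the registered capacity is 480 units, less than the 490 units limit. (r), which would lift (q), is inapplicable — the reference index is 589, not less than 498. Exception (e) does not apply.

No — exception (c) applies; Anika's laundry is not required to file a quarterly discharge report.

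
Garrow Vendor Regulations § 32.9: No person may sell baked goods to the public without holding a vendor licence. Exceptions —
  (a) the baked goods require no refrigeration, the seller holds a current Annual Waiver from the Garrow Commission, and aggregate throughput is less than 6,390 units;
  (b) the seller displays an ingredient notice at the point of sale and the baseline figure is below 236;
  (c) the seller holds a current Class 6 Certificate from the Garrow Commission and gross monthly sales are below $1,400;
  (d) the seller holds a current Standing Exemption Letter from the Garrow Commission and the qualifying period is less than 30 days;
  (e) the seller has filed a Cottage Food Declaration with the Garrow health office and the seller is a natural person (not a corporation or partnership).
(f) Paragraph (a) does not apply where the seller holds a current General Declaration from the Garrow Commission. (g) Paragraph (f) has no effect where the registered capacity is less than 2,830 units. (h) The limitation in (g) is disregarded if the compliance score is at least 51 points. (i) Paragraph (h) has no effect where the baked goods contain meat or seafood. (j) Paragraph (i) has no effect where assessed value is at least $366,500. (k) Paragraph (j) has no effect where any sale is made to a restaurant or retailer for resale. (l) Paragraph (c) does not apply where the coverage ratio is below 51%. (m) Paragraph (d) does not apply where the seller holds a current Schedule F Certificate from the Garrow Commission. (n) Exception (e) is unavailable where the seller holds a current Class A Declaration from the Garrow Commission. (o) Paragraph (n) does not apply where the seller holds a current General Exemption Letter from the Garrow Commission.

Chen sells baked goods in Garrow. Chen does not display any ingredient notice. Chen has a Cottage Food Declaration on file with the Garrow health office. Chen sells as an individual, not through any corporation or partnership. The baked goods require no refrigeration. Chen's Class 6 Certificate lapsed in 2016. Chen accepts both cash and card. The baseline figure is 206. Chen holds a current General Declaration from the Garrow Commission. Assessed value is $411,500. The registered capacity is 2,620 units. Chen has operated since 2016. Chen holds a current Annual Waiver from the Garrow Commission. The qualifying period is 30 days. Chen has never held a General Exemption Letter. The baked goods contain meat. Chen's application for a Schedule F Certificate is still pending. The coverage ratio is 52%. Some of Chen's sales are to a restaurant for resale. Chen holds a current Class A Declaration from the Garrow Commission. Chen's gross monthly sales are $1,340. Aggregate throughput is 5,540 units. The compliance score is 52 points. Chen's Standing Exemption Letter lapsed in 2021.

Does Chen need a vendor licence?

No — exception (a) applies; Chen is not required to hold a vendor licence.

Exception (a): the baked goods are shelf-stable; a current Annual Waiver is held; aggregate throughput is 5,540 units, less than the 6,390 units limit — every condition holds. Under paragraphs (f)–(k): (f) applies (a current General Declaration is held), but is overridden by (g): (g) operates against (f): the registered capacity is 2,620 units, less than the 2,830 units limit. (h) operates (the compliance score is 52 points, meeting the 51 points threshold), but yields to (i): (i) operates against (h): the baked goods contain meat. (j) would limit (i) — assessed value is $411,500, meeting the $366,500 threshold — but (k) sets (j) aside: (k) operates against (j): some sales are to a restaurant for resale. So (a) applies.
Exception (b) does not apply: no ingredient notice is displayed.
Exception (c) requires that the seller holds a current Class 6 Certificate from the Garrow Commission; but no current Class 6 Certificate is held, so (c) is unavailable.
Exception (d) does not apply: there is no Standing Exemption Letter in force.
Exception (e) is satisfied on its face — a Cottage Food Declaration is on file; the seller is a natural person. Turning to paragraphs (n)–(o): (n) is engaged — a current Class A Declaration is held. (o), which would lift (n), is not engaged — no current General Exemption Letter is held. Exception (e) does not apply.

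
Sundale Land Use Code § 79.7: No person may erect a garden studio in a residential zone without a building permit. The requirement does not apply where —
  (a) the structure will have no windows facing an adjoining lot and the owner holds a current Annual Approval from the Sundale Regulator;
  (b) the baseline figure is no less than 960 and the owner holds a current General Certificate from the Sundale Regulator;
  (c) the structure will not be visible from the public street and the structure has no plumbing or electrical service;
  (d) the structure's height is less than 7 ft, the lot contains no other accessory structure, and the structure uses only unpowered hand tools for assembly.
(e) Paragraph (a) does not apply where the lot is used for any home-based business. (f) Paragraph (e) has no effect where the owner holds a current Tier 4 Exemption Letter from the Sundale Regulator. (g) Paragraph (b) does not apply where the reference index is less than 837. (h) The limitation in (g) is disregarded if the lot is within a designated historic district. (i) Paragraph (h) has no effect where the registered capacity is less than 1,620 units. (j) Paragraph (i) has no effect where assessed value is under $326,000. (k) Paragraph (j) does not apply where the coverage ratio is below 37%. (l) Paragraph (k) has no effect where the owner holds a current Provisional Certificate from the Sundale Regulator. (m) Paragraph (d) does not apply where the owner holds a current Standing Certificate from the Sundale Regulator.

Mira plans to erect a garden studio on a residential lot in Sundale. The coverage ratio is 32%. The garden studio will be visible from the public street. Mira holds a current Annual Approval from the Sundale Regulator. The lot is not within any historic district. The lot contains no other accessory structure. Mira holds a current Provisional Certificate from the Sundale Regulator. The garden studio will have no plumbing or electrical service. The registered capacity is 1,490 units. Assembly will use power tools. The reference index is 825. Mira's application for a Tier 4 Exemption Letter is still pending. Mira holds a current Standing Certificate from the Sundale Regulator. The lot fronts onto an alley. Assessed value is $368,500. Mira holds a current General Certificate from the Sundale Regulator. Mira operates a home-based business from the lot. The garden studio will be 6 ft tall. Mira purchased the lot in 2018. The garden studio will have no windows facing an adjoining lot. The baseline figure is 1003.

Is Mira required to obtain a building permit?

Yes — Mira must obtain a building permit.

Exception (a)'s conditions are all satisfied: no windows face an adjoining lot; a current Annual Approval is held. However, paragraphs (e)–(f) must be considered: (e) is engaged — a home-based business operates on the lot. (f), which would lift (e), is not engaged — no current Tier 4 Exemption Letter is held. (a) is therefore removed.
Exception (b)'s conditions are all satisfied: the baseline figure is 1,003, meeting the 960 threshold; a current General Certificate is held. However, paragraphs (g)–(l) must be considered: (g) operates — the reference index is 825, less than the 837 limit. (h) is inapplicable (the lot is not in a historic district), so (g) stands. (b) is therefore removed.
Exception (c) fails — the structure will be visible from the street.
Exception (d) does not apply: assembly uses power tools.
None of the exceptions is available; § 79.7 applies in full.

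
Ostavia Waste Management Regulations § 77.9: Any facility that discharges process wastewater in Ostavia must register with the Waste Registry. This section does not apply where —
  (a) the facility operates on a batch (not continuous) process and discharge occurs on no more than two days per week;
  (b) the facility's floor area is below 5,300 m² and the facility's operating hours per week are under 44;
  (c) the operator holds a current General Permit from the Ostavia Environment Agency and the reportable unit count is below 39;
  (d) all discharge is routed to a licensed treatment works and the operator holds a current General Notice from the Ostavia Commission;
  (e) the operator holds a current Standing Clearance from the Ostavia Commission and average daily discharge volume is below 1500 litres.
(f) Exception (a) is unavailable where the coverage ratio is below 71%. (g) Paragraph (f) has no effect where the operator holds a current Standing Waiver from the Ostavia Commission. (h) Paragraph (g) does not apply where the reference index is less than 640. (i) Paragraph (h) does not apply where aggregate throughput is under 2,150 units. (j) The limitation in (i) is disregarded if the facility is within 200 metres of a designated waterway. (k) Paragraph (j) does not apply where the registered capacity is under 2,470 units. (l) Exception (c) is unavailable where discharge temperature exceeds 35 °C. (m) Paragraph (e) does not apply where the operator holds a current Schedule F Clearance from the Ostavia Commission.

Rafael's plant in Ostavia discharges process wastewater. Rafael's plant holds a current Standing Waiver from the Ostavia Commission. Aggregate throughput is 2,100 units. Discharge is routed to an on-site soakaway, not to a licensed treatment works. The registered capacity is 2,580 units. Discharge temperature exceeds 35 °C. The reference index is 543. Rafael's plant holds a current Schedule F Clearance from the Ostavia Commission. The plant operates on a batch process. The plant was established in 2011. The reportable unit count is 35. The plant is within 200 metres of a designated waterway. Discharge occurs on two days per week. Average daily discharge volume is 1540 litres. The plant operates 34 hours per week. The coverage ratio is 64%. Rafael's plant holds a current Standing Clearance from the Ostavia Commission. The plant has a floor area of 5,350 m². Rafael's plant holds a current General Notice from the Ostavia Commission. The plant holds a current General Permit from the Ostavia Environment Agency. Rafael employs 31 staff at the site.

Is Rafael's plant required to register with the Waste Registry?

Yes — Rafael's plant must register with the Waste Registry.

Exception (a) is satisfied on its face — the facility operates on a batch process; discharge occurs on no more than two days per week. But applying paragraphs (f)–(k): (f) operates against (a): the coverage ratio is 64%, below the 71% limit. (g) is triggered (a current Standing Waiver is held), but is displaced by (h): (h) operates against (g): the reference index is 543, less than the 640 limit. (i) would limit (h) — aggregate throughput is 2,100 units, under the 2,150 units limit — but (j) sets (i) aside: (j) applies — the plant is within 200 m of a designated waterway. (k), which would lift (j), does not operate here — the registered capacity is 2,580 units, not under 2,470 units. Exception (a) does not apply.
Exception (b) requires that the facility's floor area is below 5,300 m²; but the facility's floor area is 5,350 m², not below 5,300 m², so (b) is unavailable.
All of (c)'s requirements are met (a current General Permit is held; the reportable unit count is 35, below the 39 limit). But applying paragraph (l): (l) operates against (c): discharge temperature exceeds 35 °C. So (c) is unavailable.
Exception (d) does not apply: discharge is not routed to a licensed treatment works.
Exception (e) fails — average daily discharge volume is 1540 litres, not below 1500 litres.
None of the exceptions is available; § 77.9 applies in full.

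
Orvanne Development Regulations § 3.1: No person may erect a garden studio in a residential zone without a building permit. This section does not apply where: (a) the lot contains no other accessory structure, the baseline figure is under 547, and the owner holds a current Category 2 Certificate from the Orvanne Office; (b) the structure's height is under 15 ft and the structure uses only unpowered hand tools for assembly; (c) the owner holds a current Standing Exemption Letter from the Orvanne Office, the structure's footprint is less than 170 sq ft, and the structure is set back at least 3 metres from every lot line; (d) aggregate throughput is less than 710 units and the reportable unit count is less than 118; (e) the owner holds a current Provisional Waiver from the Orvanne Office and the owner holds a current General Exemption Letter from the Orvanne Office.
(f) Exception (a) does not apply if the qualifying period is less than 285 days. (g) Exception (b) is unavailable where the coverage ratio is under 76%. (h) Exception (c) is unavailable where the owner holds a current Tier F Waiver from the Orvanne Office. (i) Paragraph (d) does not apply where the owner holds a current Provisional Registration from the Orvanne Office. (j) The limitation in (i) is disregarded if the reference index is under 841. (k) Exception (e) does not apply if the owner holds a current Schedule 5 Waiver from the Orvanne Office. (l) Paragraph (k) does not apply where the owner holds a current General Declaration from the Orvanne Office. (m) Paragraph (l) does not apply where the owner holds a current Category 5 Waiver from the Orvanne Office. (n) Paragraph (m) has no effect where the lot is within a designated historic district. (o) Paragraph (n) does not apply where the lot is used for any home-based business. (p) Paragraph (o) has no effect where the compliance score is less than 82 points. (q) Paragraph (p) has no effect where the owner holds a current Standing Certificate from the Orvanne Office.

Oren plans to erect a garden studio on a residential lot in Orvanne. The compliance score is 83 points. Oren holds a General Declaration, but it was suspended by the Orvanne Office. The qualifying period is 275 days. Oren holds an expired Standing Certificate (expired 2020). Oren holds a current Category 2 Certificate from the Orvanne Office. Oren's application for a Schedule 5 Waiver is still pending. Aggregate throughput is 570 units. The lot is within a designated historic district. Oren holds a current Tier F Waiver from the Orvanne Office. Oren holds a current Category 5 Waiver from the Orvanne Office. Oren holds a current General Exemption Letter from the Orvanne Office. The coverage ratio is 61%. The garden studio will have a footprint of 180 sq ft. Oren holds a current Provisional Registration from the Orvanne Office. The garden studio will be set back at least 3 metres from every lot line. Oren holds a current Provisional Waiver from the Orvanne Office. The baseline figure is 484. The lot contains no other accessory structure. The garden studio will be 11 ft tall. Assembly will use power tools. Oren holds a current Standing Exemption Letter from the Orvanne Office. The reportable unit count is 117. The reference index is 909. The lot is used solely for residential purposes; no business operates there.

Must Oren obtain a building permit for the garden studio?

Exception (a): the lot has no other accessory structure; the baseline figure is 484, under the 547 limit; a current Category 2 Certificate is held — every condition holds. Turning to paragraph (f): (f) operates — the qualifying period is 275 days, less than the 285 days limit. So (a) is unavailable.
Exception (b) does not apply: assembly uses power tools.
Exception (c) fails — the structure's footprint is 180 sq ft, not less than 170 sq ft.
Exception (d)'s conditions are all satisfied: aggregate throughput is 570 units, less than the 710 units limit; the reportable unit count is 117, less than the 118 limit. But applying paragraphs (i)–(j): (i) operates against (d): a current Provisional Registration is held. (j) is not triggered (the reference index is 909, not under 841), so (i) stands. (d) is therefore removed.
Exception (e)'s conditions are all satisfied: a current Provisional Waiver is held; a current General Exemption Letter is held. Applying paragraphs (k)–(q): (k) is not triggered — there is no Schedule 5 Waiver in force. (e) remains available.

No — exception (e) applies; Oren does not need a building permit.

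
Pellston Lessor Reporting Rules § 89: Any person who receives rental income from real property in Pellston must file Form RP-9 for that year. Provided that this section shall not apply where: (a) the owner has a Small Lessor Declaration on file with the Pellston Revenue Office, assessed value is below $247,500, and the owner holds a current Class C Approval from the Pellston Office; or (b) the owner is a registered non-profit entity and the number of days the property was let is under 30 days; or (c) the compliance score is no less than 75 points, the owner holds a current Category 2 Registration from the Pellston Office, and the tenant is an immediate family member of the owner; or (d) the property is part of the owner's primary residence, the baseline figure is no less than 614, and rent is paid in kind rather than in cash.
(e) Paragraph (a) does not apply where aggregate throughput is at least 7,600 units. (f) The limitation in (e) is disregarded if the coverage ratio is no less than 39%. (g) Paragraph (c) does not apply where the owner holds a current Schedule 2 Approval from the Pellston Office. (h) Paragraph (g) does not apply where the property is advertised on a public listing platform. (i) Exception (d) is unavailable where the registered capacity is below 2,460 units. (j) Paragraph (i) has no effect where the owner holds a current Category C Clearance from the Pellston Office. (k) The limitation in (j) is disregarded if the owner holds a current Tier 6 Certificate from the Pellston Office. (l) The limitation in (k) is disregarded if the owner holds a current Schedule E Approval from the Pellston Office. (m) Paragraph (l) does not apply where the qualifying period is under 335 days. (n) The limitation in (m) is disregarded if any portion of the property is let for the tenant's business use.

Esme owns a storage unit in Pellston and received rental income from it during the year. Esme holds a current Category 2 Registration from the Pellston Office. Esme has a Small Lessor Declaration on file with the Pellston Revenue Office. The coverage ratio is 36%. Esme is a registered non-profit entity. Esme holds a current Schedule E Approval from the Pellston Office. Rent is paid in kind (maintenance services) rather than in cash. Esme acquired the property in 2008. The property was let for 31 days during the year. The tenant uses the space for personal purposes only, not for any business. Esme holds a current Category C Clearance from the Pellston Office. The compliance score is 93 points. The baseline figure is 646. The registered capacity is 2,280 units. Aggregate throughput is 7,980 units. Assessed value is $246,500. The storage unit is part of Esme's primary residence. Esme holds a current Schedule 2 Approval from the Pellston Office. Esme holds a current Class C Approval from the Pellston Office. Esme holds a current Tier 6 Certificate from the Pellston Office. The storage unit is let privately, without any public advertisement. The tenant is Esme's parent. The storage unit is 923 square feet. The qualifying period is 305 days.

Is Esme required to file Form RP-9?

Yes — Esme must file Form RP-9.

All of (a)'s requirements are met (a Small Lessor Declaration is on file; assessed value is $246,500, below the $247,500 limit; a current Class C Approval is held). However, paragraphs (e)–(f) must be considered: (e) applies — aggregate throughput is 7,980 units, meeting the 7,600 units threshold. (f) is inapplicable (the coverage ratio is 36%, short of 39%), so (e) stands. Exception (a) does not apply.
Exception (b) fails — the number of days the property was let is 31 days, not under 30 days.
Exception (c) is satisfied on its face — the compliance score is 93 points, meeting the 75 points threshold; a current Category 2 Registration is held; the tenant is an immediate family member. But applying paragraphs (g)–(h): (g) operates against (c): a current Schedule 2 Approval is held. (h) is not triggered (the property is let privately without advertisement), so (g) stands. So (c) is unavailable.
Exception (d): the storage unit is part of the primary residence; the baseline figure is 646, meeting the 614 threshold; rent is paid in kind — every condition holds. But applying paragraphs (i)–(n): (i) is triggered — the registered capacity is 2,280 units, below the 2,460 units limit. (j) would limit (i) — a current Category C Clearance is held — but (k) sets (j) aside: (k) operates — a current Tier 6 Certificate is held. (l) operates (a current Schedule E Approval is held), but is displaced by (m): (m) operates against (l): the qualifying period is 305 days, under the 335 days limit. (n), which would lift (m), is not engaged — the space is used for personal purposes only. (d) is therefore removed.
No exception is made out. Esme falls within the general rule.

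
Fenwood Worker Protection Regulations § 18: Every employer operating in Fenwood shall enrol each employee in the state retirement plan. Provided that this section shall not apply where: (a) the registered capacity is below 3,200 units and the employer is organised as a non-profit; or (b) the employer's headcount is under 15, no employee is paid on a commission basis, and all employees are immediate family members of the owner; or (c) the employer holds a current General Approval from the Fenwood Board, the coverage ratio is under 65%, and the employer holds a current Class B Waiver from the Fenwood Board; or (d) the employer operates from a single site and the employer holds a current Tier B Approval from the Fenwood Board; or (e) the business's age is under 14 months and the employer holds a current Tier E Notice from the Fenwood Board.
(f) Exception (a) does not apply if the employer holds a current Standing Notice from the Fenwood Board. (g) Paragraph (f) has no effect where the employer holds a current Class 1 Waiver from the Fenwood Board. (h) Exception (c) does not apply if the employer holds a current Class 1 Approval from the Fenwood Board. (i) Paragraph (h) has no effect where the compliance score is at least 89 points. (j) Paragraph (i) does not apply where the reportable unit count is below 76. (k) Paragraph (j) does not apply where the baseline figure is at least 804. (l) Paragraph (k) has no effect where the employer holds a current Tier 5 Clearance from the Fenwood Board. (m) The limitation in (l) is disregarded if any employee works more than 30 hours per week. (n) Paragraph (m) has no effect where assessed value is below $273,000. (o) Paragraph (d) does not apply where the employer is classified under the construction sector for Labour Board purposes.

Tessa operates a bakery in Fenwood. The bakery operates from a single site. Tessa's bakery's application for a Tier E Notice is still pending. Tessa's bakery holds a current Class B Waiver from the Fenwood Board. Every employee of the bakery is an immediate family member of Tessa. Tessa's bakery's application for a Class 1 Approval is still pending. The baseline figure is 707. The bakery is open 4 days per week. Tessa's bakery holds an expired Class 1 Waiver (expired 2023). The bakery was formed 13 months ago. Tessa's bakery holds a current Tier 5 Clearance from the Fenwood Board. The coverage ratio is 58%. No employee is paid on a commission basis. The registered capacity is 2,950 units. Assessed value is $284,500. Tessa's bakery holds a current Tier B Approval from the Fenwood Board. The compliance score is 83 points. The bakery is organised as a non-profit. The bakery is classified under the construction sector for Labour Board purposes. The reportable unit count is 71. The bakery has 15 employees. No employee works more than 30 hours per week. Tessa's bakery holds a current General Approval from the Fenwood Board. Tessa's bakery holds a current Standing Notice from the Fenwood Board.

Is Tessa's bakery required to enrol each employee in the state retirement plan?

No — exception (c) applies; Tessa's bakery is not required to enrol each employee in the state retirement plan.

Exception (a) is satisfied on its face — the registered capacity is 2,950 units, below the 3,200 units limit; the employer is a non-profit. However, paragraphs (f)–(g) must be considered: (f) operates against (a): a current Standing Notice is held. (g) is not engaged (the Class 1 Waiver is not current), so (f) stands. Exception (a) does not apply.
Exception (b) fails — the employer's headcount is 15, not under 15.
All of (c)'s requirements are met (a current General Approval is held; the coverage ratio is 58%, under the 65% limit; a current Class B Waiver is held). Under paragraphs (h)–(n): (h) is inapplicable — there is no Class 1 Approval in force. So (c) applies.
Exception (d)'s conditions are all satisfied: the employer operates from a single site; a current Tier B Approval is held. However, paragraph (o) must be considered: (o) operates against (d): the bakery is classified under the construction sector. So (d) is unavailable.
Exception (e) fails — no current Tier E Notice is held.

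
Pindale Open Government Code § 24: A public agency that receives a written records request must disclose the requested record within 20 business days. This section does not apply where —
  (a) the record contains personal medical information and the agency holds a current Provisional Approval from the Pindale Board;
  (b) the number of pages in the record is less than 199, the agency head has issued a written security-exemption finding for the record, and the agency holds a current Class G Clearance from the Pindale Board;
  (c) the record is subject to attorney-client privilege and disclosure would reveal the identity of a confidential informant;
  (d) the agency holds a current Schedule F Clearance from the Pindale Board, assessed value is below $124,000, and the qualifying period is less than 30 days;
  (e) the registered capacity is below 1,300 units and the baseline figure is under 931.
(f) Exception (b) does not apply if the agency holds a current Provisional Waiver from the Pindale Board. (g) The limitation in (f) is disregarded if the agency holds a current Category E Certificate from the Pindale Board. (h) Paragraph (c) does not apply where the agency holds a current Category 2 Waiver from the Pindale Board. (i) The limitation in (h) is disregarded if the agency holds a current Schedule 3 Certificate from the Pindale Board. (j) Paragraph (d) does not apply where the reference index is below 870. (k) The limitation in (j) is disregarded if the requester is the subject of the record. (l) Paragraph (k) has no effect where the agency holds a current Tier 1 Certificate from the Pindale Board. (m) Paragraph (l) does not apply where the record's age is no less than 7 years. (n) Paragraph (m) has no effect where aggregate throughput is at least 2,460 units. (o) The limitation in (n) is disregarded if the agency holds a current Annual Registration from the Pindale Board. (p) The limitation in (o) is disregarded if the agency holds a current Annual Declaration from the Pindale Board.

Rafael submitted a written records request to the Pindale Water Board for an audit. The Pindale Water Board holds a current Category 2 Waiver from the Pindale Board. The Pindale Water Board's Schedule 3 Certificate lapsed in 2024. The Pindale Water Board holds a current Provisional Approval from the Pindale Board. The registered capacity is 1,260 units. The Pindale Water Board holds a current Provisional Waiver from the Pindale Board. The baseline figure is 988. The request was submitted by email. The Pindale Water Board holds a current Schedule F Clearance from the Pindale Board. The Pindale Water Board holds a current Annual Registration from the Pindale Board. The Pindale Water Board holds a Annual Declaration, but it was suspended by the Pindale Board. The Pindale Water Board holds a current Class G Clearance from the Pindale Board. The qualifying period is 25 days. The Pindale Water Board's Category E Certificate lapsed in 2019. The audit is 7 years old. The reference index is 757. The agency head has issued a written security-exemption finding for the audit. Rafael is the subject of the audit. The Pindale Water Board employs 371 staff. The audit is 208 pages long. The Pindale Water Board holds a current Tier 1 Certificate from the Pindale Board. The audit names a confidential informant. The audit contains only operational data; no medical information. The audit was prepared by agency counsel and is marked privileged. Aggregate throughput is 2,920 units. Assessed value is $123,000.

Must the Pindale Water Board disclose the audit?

No — exception (d) applies; the Pindale Water Board is not required to disclose the audit.

Exception (a) fails — the audit contains only operational data.
Exception (b) does not apply: the number of pages in the record is 208, not less than 199.
Exception (c)'s conditions are all satisfied: the audit is privileged; the audit names a confidential informant. However, paragraphs (h)–(i) must be considered: (h) is engaged — a current Category 2 Waiver is held. (i) does not operate here (no current Schedule 3 Certificate is held), so (h) stands. So (c) is unavailable.
Exception (d) is satisfied on its face — a current Schedule F Clearance is held; assessed value is $123,000, below the $124,000 limit; the qualifying period is 25 days, less than the 30 days limit. Considering the limiting provisions: (j) would limit (d) — the reference index is 757, below the 870 limit — but (k) sets (j) aside: (k) operates against (j): Rafael is the subject of the audit. (l) would limit (k) — a current Tier 1 Certificate is held — but (m) sets (l) aside: (m) operates against (l): the record's age is 7 years, meeting the 7 years threshold. (n) would limit (m) — aggregate throughput is 2,920 units, meeting the 2,460 units threshold — but (o) sets (n) aside: (o) is triggered — a current Annual Registration is held. (p), which would lift (o), is not triggered — no current Annual Declaration is held. So (d) applies.
Exception (e) does not apply: the baseline figure is 988, not under 931.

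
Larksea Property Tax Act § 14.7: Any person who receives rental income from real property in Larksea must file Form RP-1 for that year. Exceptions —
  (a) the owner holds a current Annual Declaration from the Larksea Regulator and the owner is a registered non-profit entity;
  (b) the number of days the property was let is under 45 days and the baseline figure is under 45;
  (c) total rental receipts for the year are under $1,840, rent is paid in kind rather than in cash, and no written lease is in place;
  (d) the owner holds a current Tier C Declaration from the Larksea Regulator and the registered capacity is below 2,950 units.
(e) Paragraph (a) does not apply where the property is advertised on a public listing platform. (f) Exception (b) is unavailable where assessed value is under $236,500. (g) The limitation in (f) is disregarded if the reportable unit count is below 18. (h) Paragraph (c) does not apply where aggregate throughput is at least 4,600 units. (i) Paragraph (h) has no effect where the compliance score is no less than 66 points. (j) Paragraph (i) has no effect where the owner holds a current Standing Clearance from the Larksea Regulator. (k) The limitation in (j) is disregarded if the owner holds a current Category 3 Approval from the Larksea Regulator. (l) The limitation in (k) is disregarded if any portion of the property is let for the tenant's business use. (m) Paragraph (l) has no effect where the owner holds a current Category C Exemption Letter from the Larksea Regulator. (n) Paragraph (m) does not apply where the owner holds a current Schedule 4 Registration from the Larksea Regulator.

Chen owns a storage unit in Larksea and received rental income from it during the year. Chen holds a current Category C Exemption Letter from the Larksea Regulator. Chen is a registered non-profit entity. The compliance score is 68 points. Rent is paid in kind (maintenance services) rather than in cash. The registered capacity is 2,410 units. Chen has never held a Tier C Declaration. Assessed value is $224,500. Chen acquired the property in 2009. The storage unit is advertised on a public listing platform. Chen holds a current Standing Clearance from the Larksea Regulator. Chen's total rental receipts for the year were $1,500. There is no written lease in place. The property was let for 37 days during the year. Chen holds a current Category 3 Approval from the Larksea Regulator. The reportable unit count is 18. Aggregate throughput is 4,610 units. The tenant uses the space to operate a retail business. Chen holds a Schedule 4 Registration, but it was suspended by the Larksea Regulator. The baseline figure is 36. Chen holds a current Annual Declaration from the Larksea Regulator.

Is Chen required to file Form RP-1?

Exception (a) is satisfied on its face — a current Annual Declaration is held; Chen is a registered non-profit. However, paragraph (e) must be considered: (e) operates — the property is publicly advertised. So (a) is unavailable.
Exception (b): the number of days the property was let is 37 days, under the 45 days limit; the baseline figure is 36, under the 45 limit — every condition holds. But: (f) applies — assessed value is $224,500, under the $236,500 limit. (g) is not triggered (the reportable unit count is 18, not below 18), so (f) stands. Exception (b) does not apply.
Exception (c) is satisfied on its face — total rental receipts for the year are $1,500, under the $1,840 limit; rent is paid in kind; there is no written lease. As to paragraphs (h)–(n): (h) would limit (c) — aggregate throughput is 4,610 units, meeting the 4,600 units threshold — but (i) sets (h) aside: (i) operates against (h): the compliance score is 68 points, meeting the 66 points threshold. (j) is engaged (a current Standing Clearance is held), but is displaced by (k): (k) operates against (j): a current Category 3 Approval is held. (l) would limit (k) — the space is let for business use — but (m) sets (l) aside: (m) is engaged — a current Category C Exemption Letter is held. (n) is not triggered (no current Schedule 4 Registration is held), so (m) stands. (c) remains available.
Exception (d) requires that the owner holds a current Tier C Declaration from the Larksea Regulator; but there is no Tier C Declaration in force, so (d) is unavailable.

No — exception (c) applies; Chen is not required to file Form RP-1.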